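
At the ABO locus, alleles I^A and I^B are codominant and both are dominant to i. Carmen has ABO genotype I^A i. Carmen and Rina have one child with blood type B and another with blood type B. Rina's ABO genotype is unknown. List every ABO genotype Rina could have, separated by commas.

For each candidate genotype of Rina, check whether crossing it with I^A i can produce every observed child phenotype.
  I^A I^A → possible child types {A} ✗
  I^A I^B → possible child types {A, B, AB} ✓
  I^A i → possible child types {O, A} ✗
  I^B I^B → possible child types {B, AB} ✓
  I^B i → possible child types {O, A, B, AB} ✓
  i i → possible child types {O, A} ✗

I^A I^B, I^B I^B, I^B i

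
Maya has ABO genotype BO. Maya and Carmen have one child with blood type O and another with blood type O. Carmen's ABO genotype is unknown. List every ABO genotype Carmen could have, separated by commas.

AO, BO, OO

For each candidate genotype of Carmen, check whether crossing it with BO can produce every observed child phenotype.
  AA → possible child types {A, AB} ✗
  AB → possible child types {A, B, AB} ✗
  AO → possible child types {O, A, B, AB} ✓
  BB → possible child types {B} ✗
  BO → possible child types {O, B} ✓
  OO → possible child types {O, B} ✓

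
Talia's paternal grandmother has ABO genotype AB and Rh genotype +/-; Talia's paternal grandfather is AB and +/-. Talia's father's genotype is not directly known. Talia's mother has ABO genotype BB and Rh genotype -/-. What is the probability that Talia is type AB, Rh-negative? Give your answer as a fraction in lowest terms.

Talia's father's ABO genotype from AB × AB: 1/4 AA, 1/2 AB, 1/4 BB.
Crossing each possibility with the mother BB and summing P(type AB): 1/4·1 + 1/2·1/2 + 1/4·0 = 1/2.
Similarly for Rh via the father's Rh distribution: P(Rh-) = 1/2.
Independent loci: 1/2 × 1/2 = 1/4.

1/4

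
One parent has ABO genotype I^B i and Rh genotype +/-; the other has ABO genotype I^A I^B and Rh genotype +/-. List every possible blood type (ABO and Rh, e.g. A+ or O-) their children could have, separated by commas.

Gametes from I^B i × I^A I^B give offspring ABO genotypes I^A I^B, I^A i, I^B I^B, I^B i, i.e. phenotypes A, B, AB.
Rh cross +/- × +/- → phenotypes Rh+, Rh-.
Combining independently: A+, A-, B+, B-, AB+, AB-.

A+, A-, B+, B-, AB+, AB-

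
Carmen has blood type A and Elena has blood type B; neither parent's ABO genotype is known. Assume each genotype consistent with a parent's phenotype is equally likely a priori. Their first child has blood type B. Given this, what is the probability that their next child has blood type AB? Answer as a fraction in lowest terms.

Possible genotypes: Carmen ∈ {AA, AO}; Elena ∈ {BB, BO}.
Weight each parental genotype pair by prior × P(type-B child):
  AO × BB: posterior weight 2/3; P(next child type AB) = 1/2.
  AO × BO: posterior weight 1/3; P(next child type AB) = 1/4.
Weighted sum = 5/12.

5/12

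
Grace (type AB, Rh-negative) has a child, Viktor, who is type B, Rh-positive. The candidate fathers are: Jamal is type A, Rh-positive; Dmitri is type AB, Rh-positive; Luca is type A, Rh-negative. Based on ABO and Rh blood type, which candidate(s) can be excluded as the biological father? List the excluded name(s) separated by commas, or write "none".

Luca

A candidate is excluded only if no genotype consistent with his phenotype could produce a type B, Rh-positive child with a type AB, Rh-negative mother.
Luca (type A, Rh-): no genotype consistent with that phenotype can produce a type-B Rh+ child with a type-AB mother.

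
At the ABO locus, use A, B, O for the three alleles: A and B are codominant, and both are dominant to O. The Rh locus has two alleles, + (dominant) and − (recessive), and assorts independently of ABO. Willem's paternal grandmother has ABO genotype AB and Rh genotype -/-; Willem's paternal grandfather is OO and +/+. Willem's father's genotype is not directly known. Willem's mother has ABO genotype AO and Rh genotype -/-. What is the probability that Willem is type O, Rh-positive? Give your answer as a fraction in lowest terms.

1/8

Willem's father's ABO genotype from AB × OO: 1/2 AO, 1/2 BO.
Crossing each possibility with the mother AO and summing P(type O): 1/2·1/4 + 1/2·1/4 = 1/4.
Similarly for Rh via the father's Rh distribution: P(Rh+) = 1/2.
Independent loci: 1/4 × 1/2 = 1/8.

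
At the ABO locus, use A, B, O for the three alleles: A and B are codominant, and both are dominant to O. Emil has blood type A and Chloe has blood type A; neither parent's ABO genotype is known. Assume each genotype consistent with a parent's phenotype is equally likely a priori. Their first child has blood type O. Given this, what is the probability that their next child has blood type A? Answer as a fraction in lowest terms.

3/4

Possible genotypes: Emil ∈ {AA, AO}; Chloe ∈ {AA, AO}.
Weight each parental genotype pair by prior × P(type-O child):
  AO × AO: posterior weight 1; P(next child type A) = 3/4.
Weighted sum = 3/4.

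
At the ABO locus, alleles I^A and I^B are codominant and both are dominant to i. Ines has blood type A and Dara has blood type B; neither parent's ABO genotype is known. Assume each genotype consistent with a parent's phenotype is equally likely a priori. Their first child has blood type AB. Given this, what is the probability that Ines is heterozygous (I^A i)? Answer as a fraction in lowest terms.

Possible genotypes: Ines ∈ {I^A I^A, I^A i}; Dara ∈ {I^B I^B, I^B i}.
Weight each parental genotype pair by prior × P(type-AB child):
  I^A I^A × I^B I^B: posterior weight 4/9.
  I^A I^A × I^B i: posterior weight 2/9.
  I^A i × I^B I^B: posterior weight 2/9.
  I^A i × I^B i: posterior weight 1/9.
Sum the posterior weight over pairs where Ines is I^A i: 1/3.

1/3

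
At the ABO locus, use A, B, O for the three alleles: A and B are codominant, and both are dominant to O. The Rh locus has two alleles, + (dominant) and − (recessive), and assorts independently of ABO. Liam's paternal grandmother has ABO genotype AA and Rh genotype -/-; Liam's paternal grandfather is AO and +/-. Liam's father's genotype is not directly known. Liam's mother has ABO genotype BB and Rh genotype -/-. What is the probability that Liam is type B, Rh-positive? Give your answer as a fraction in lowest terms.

Liam's father's ABO genotype from AA × AO: 1/2 AA, 1/2 AO.
Crossing each possibility with the mother BB and summing P(type B): 1/2·0 + 1/2·1/2 = 1/4.
Similarly for Rh via the father's Rh distribution: P(Rh+) = 1/4.
Independent loci: 1/4 × 1/4 = 1/16.

1/16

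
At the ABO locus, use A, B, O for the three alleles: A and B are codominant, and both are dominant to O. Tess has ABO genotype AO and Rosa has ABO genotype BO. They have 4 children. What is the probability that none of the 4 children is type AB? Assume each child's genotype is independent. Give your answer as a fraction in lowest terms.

ABO cross AO × BO → 1/4 O, 1/4 A, 1/4 B, 1/4 AB.
So P(type AB) = 1/4 per child.
P(not type AB) = 3/4 for one child; (3/4)^4 = 81/256.

81/256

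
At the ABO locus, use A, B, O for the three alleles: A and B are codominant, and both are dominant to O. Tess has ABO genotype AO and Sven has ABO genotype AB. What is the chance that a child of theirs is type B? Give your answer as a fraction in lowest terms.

1/4

ABO cross AO × AB → offspring phenotypes: 1/2 A, 1/4 B, 1/4 AB.
So P(type B) = 1/4.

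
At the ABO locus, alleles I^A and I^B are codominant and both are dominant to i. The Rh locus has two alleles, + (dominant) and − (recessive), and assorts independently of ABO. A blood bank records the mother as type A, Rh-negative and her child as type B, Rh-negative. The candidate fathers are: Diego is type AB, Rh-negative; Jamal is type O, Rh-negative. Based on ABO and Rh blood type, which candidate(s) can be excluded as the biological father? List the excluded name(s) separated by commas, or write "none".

Jamal

A candidate is excluded only if no genotype consistent with his phenotype could produce a type B, Rh-negative child with a type A, Rh-negative mother.
Jamal (type O, Rh-): no genotype consistent with that phenotype can produce a type-B Rh- child with a type-A mother.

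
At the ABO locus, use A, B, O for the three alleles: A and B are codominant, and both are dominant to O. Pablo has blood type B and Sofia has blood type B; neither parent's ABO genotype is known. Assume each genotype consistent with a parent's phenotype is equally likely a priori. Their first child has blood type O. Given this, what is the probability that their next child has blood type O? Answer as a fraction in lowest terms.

Possible genotypes: Pablo ∈ {BB, BO}; Sofia ∈ {BB, BO}.
Weight each parental genotype pair by prior × P(type-O child):
  BO × BO: posterior weight 1; P(next child type O) = 1/4.
Weighted sum = 1/4.

1/4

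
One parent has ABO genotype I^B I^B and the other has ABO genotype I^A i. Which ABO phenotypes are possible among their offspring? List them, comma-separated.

B, AB

Gametes from I^B I^B × I^A i give offspring ABO genotypes I^A I^B, I^B i, i.e. phenotypes B, AB.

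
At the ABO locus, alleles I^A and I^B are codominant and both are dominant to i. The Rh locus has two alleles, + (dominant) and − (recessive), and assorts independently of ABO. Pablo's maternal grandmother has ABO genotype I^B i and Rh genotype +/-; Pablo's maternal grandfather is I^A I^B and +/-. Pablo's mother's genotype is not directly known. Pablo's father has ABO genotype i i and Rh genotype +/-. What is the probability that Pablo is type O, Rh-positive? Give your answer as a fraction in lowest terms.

3/16

Pablo's mother's ABO genotype from I^B i × I^A I^B: 1/4 I^A I^B, 1/4 I^A i, 1/4 I^B I^B, 1/4 I^B i.
Crossing each possibility with the father i i and summing P(type O): 1/4·0 + 1/4·1/2 + 1/4·0 + 1/4·1/2 = 1/4.
Similarly for Rh via the mother's Rh distribution: P(Rh+) = 3/4.
Independent loci: 1/4 × 3/4 = 3/16.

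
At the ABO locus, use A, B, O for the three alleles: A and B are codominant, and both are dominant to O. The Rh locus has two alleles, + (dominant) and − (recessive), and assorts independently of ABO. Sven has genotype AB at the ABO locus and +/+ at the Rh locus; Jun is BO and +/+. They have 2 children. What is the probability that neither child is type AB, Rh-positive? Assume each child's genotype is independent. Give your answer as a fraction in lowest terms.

ABO cross AB × BO → 1/4 A, 1/2 B, 1/4 AB.
Rh cross +/+ × +/+ → 1 Rh+; so P(type AB, Rh-positive) = 1/4 × 1 = 1/4 per child.
P(not type AB, Rh-positive) = 3/4 for one child; (3/4)^2 = 9/16.

9/16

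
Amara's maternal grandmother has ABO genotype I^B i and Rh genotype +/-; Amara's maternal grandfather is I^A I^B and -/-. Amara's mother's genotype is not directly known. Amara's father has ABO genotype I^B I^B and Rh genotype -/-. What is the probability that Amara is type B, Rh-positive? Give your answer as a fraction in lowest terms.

3/16

Amara's mother's ABO genotype from I^B i × I^A I^B: 1/4 I^A I^B, 1/4 I^A i, 1/4 I^B I^B, 1/4 I^B i.
Crossing each possibility with the father I^B I^B and summing P(type B): 1/4·1/2 + 1/4·1/2 + 1/4·1 + 1/4·1 = 3/4.
Similarly for Rh via the mother's Rh distribution: P(Rh+) = 1/4.
Independent loci: 3/4 × 1/4 = 3/16.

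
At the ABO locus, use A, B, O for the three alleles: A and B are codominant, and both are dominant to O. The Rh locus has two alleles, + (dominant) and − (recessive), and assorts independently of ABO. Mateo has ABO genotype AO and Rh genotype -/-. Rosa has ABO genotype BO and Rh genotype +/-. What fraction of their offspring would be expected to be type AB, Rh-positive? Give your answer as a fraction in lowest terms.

ABO cross AO × BO → offspring phenotypes: 1/4 O, 1/4 A, 1/4 B, 1/4 AB.
Rh cross -/- × +/- → 1/2 Rh+, 1/2 Rh-.
Independent loci: P(type AB, Rh-positive) = 1/4 × 1/2 = 1/8.

1/8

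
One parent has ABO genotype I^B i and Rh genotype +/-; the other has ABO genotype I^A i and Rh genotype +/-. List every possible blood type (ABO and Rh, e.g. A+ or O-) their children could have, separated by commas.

Gametes from I^B i × I^A i give offspring ABO genotypes I^A I^B, I^A i, I^B i, i i, i.e. phenotypes O, A, B, AB.
Rh cross +/- × +/- → phenotypes Rh+, Rh-.
Combining independently: O+, O-, A+, A-, B+, B-, AB+, AB-.

O+, O-, A+, A-, B+, B-, AB+, AB-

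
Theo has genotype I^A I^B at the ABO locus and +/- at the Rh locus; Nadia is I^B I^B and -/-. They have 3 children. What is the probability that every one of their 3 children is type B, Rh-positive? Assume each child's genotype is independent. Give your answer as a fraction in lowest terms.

1/64

ABO cross I^A I^B × I^B I^B → 1/2 B, 1/2 AB.
Rh cross +/- × -/- → 1/2 Rh+, 1/2 Rh-; so P(type B, Rh-positive) = 1/2 × 1/2 = 1/4 per child.
All 3 independent: (1/4)^3 = 1/64.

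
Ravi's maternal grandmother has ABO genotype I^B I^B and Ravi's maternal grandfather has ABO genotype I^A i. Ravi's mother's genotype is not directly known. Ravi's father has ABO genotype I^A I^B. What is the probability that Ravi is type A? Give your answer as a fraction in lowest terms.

1/4

Ravi's mother's ABO genotype from I^B I^B × I^A i: 1/2 I^A I^B, 1/2 I^B i.
Crossing each possibility with the father I^A I^B and summing P(type A): 1/2·1/4 + 1/2·1/4 = 1/4.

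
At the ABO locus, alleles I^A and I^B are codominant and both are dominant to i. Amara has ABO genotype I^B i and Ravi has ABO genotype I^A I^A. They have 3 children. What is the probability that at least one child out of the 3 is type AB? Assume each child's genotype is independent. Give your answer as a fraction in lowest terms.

7/8

ABO cross I^B i × I^A I^A → 1/2 A, 1/2 AB.
So P(type AB) = 1/2 per child.
P(none) = (1/2)^3 = 1/8; P(at least one) = 1 − 1/8 = 7/8.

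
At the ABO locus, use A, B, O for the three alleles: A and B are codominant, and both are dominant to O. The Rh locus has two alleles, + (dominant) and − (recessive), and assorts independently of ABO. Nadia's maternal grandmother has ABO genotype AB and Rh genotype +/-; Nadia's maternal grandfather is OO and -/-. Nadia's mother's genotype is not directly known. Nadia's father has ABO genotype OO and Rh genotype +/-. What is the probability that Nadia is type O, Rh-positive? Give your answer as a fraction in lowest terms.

Nadia's mother's ABO genotype from AB × OO: 1/2 AO, 1/2 BO.
Crossing each possibility with the father OO and summing P(type O): 1/2·1/2 + 1/2·1/2 = 1/2.
Similarly for Rh via the mother's Rh distribution: P(Rh+) = 5/8.
Independent loci: 1/2 × 5/8 = 5/16.

5/16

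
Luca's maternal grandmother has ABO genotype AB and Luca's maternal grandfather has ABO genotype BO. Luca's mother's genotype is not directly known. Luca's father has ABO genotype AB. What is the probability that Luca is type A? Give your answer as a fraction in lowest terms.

1/4

Luca's mother's ABO genotype from AB × BO: 1/4 AB, 1/4 AO, 1/4 BB, 1/4 BO.
Crossing each possibility with the father AB and summing P(type A): 1/4·1/4 + 1/4·1/2 + 1/4·0 + 1/4·1/4 = 1/4.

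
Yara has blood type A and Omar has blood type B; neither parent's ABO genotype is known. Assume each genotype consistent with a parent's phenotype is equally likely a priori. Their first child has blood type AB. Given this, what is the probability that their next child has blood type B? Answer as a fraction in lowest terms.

5/36

Possible genotypes: Yara ∈ {AA, AO}; Omar ∈ {BB, BO}.
Weight each parental genotype pair by prior × P(type-AB child):
  AA × BB: posterior weight 4/9; P(next child type B) = 0.
  AA × BO: posterior weight 2/9; P(next child type B) = 0.
  AO × BB: posterior weight 2/9; P(next child type B) = 1/2.
  AO × BO: posterior weight 1/9; P(next child type B) = 1/4.
Weighted sum = 5/36.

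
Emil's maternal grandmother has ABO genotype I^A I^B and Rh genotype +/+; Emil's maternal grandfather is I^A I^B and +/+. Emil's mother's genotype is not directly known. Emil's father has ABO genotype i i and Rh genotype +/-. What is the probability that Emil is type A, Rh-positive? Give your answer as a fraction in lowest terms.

Emil's mother's ABO genotype from I^A I^B × I^A I^B: 1/4 I^A I^A, 1/2 I^A I^B, 1/4 I^B I^B.
Crossing each possibility with the father i i and summing P(type A): 1/4·1 + 1/2·1/2 + 1/4·0 = 1/2.
Similarly for Rh via the mother's Rh distribution: P(Rh+) = 1.
Independent loci: 1/2 × 1 = 1/2.

1/2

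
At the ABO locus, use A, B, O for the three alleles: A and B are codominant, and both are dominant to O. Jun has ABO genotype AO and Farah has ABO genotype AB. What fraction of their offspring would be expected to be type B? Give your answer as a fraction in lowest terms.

1/4

ABO cross AO × AB → offspring phenotypes: 1/2 A, 1/4 B, 1/4 AB.
So P(type B) = 1/4.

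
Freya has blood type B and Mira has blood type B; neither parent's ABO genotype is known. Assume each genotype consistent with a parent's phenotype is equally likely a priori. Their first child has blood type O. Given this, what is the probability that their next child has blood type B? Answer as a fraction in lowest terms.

Possible genotypes: Freya ∈ {BB, BO}; Mira ∈ {BB, BO}.
Weight each parental genotype pair by prior × P(type-O child):
  BO × BO: posterior weight 1; P(next child type B) = 3/4.
Weighted sum = 3/4.

3/4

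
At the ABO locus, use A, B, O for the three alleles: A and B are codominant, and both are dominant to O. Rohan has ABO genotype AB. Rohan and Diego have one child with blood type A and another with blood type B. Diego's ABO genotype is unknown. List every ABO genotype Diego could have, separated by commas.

For each candidate genotype of Diego, check whether crossing it with AB can produce every observed child phenotype.
  AA → possible child types {A, AB} ✗
  AB → possible child types {A, B, AB} ✓
  AO → possible child types {A, B, AB} ✓
  BB → possible child types {B, AB} ✗
  BO → possible child types {A, B, AB} ✓
  OO → possible child types {A, B} ✓

AB, AO, BO, OO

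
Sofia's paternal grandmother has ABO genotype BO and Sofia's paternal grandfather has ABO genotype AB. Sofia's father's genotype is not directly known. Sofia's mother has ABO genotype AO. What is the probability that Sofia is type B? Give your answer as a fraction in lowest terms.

1/4

Sofia's father's ABO genotype from BO × AB: 1/4 AB, 1/4 AO, 1/4 BB, 1/4 BO.
Crossing each possibility with the mother AO and summing P(type B): 1/4·1/4 + 1/4·0 + 1/4·1/2 + 1/4·1/4 = 1/4.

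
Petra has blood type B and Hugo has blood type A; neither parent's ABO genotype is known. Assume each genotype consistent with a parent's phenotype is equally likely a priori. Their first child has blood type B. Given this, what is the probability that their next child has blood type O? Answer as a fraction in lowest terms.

1/12

Possible genotypes: Petra ∈ {BB, BO}; Hugo ∈ {AA, AO}.
Weight each parental genotype pair by prior × P(type-B child):
  BB × AO: posterior weight 2/3; P(next child type O) = 0.
  BO × AO: posterior weight 1/3; P(next child type O) = 1/4.
Weighted sum = 1/12.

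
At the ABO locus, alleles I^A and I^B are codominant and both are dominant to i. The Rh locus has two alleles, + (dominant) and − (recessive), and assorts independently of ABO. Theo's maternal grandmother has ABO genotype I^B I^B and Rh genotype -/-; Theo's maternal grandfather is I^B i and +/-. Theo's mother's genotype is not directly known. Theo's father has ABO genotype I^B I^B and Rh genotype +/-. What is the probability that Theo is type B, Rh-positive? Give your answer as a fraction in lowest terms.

Theo's mother's ABO genotype from I^B I^B × I^B i: 1/2 I^B I^B, 1/2 I^B i.
Crossing each possibility with the father I^B I^B and summing P(type B): 1/2·1 + 1/2·1 = 1.
Similarly for Rh via the mother's Rh distribution: P(Rh+) = 5/8.
Independent loci: 1 × 5/8 = 5/8.

5/8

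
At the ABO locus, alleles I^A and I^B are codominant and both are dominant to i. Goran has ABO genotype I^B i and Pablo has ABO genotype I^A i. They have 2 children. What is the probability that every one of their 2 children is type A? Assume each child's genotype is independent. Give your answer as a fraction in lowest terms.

1/16

ABO cross I^B i × I^A i → 1/4 O, 1/4 A, 1/4 B, 1/4 AB.
So P(type A) = 1/4 per child.
All 2 independent: (1/4)^2 = 1/16.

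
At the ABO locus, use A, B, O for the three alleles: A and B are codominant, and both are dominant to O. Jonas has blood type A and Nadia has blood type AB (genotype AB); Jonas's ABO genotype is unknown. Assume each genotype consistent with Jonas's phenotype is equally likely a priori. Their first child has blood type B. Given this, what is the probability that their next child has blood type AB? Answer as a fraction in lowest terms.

1/4

Possible genotypes: Jonas ∈ {AA, AO}; Nadia ∈ {AB}.
Weight each parental genotype pair by prior × P(type-B child):
  AO × AB: posterior weight 1; P(next child type AB) = 1/4.
Weighted sum = 1/4.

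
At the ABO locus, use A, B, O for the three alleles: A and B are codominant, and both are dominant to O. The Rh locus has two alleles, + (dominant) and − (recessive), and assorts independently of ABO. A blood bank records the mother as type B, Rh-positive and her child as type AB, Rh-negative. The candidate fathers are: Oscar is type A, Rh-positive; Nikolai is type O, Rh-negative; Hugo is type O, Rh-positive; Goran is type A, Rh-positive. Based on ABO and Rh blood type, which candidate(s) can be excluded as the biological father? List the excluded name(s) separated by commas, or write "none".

A candidate is excluded only if no genotype consistent with his phenotype could produce a type AB, Rh-negative child with a type B, Rh-positive mother.
Nikolai (type O, Rh-): no genotype consistent with that phenotype can produce a type-AB Rh- child with a type-B mother.
Hugo (type O, Rh+): no genotype consistent with that phenotype can produce a type-AB Rh- child with a type-B mother.

Nikolai, Hugo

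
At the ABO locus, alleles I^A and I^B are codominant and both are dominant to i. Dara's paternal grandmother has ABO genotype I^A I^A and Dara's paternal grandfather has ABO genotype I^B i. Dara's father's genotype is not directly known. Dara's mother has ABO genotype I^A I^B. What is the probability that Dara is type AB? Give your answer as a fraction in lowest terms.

3/8

Dara's father's ABO genotype from I^A I^A × I^B i: 1/2 I^A I^B, 1/2 I^A i.
Crossing each possibility with the mother I^A I^B and summing P(type AB): 1/2·1/2 + 1/2·1/4 = 3/8.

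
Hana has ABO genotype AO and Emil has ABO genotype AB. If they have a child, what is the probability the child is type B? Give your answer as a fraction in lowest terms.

ABO cross AO × AB → offspring phenotypes: 1/2 A, 1/4 B, 1/4 AB.
So P(type B) = 1/4.

1/4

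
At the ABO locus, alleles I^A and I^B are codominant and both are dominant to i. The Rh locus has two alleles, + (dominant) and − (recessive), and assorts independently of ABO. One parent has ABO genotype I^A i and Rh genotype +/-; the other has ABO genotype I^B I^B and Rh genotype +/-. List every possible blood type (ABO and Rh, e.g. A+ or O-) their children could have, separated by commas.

B+, B-, AB+, AB-

Gametes from I^A i × I^B I^B give offspring ABO genotypes I^A I^B, I^B i, i.e. phenotypes B, AB.
Rh cross +/- × +/- → phenotypes Rh+, Rh-.
Combining independently: B+, B-, AB+, AB-.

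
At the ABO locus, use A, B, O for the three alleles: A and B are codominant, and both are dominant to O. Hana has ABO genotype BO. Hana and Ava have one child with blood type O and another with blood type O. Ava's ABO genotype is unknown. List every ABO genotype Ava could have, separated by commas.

AO, BO, OO

For each candidate genotype of Ava, check whether crossing it with BO can produce every observed child phenotype.
  AA → possible child types {A, AB} ✗
  AB → possible child types {A, B, AB} ✗
  AO → possible child types {O, A, B, AB} ✓
  BB → possible child types {B} ✗
  BO → possible child types {O, B} ✓
  OO → possible child types {O, B} ✓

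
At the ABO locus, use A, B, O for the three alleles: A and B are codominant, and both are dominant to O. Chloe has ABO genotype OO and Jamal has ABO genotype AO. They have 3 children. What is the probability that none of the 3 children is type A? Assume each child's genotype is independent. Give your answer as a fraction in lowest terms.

1/8

ABO cross OO × AO → 1/2 O, 1/2 A.
So P(type A) = 1/2 per child.
P(not type A) = 1/2 for one child; (1/2)^3 = 1/8.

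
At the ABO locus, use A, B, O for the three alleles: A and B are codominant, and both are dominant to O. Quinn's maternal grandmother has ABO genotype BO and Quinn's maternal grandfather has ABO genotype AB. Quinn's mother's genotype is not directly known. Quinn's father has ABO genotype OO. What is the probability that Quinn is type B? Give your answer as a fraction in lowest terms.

1/2

Quinn's mother's ABO genotype from BO × AB: 1/4 AB, 1/4 AO, 1/4 BB, 1/4 BO.
Crossing each possibility with the father OO and summing P(type B): 1/4·1/2 + 1/4·0 + 1/4·1 + 1/4·1/2 = 1/2.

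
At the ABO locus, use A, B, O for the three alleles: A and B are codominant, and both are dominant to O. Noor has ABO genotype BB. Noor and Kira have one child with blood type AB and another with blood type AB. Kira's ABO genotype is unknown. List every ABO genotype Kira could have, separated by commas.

AA, AB, AO

For each candidate genotype of Kira, check whether crossing it with BB can produce every observed child phenotype.
  AA → possible child types {AB} ✓
  AB → possible child types {B, AB} ✓
  AO → possible child types {B, AB} ✓
  BB → possible child types {B} ✗
  BO → possible child types {B} ✗
  OO → possible child types {B} ✗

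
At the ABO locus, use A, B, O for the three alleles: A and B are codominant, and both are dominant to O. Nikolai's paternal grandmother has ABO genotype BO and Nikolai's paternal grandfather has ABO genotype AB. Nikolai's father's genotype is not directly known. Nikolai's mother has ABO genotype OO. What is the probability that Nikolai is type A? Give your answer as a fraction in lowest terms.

1/4

Nikolai's father's ABO genotype from BO × AB: 1/4 AB, 1/4 AO, 1/4 BB, 1/4 BO.
Crossing each possibility with the mother OO and summing P(type A): 1/4·1/2 + 1/4·1/2 + 1/4·0 + 1/4·0 = 1/4.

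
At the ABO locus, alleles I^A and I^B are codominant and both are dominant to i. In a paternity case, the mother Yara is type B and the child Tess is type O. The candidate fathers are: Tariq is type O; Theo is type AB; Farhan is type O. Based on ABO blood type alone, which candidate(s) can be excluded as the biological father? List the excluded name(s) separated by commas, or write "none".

A candidate is excluded only if no genotype consistent with his phenotype could produce a type O child with a type B mother.
Theo (type AB): no genotype consistent with that phenotype can produce a type-O child with a type-B mother.

Theo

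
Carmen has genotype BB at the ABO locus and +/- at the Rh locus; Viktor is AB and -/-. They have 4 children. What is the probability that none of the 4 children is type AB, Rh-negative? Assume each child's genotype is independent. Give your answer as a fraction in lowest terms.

ABO cross BB × AB → 1/2 B, 1/2 AB.
Rh cross +/- × -/- → 1/2 Rh+, 1/2 Rh-; so P(type AB, Rh-negative) = 1/2 × 1/2 = 1/4 per child.
P(not type AB, Rh-negative) = 3/4 for one child; (3/4)^4 = 81/256.

81/256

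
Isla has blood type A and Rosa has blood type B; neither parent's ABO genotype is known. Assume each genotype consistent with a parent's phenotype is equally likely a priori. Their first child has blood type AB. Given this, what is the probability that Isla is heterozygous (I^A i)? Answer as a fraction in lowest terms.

Possible genotypes: Isla ∈ {I^A I^A, I^A i}; Rosa ∈ {I^B I^B, I^B i}.
Weight each parental genotype pair by prior × P(type-AB child):
  I^A I^A × I^B I^B: posterior weight 4/9.
  I^A I^A × I^B i: posterior weight 2/9.
  I^A i × I^B I^B: posterior weight 2/9.
  I^A i × I^B i: posterior weight 1/9.
Sum the posterior weight over pairs where Isla is I^A i: 1/3.

1/3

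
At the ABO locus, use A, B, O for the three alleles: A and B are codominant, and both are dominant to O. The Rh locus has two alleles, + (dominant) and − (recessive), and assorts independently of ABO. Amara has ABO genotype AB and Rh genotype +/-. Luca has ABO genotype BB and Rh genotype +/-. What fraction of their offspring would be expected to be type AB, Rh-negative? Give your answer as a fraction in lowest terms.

1/8

ABO cross AB × BB → offspring phenotypes: 1/2 B, 1/2 AB.
Rh cross +/- × +/- → 3/4 Rh+, 1/4 Rh-.
Independent loci: P(type AB, Rh-negative) = 1/2 × 1/4 = 1/8.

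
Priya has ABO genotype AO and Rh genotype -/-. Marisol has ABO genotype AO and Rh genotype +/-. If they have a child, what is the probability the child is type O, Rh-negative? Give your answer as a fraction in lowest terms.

ABO cross AO × AO → offspring phenotypes: 1/4 O, 3/4 A.
Rh cross -/- × +/- → 1/2 Rh+, 1/2 Rh-.
Independent loci: P(type O, Rh-negative) = 1/4 × 1/2 = 1/8.

1/8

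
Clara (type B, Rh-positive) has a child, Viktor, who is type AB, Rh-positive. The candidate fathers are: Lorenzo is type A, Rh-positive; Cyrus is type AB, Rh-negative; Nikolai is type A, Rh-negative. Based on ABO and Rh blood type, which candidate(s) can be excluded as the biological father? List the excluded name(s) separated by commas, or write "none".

A candidate is excluded only if no genotype consistent with his phenotype could produce a type AB, Rh-positive child with a type B, Rh-positive mother.
Every candidate has at least one consistent genotype combination, so none can be excluded.

none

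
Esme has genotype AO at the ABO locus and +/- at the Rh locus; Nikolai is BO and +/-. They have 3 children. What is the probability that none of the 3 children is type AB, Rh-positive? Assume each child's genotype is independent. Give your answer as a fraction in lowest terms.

ABO cross AO × BO → 1/4 O, 1/4 A, 1/4 B, 1/4 AB.
Rh cross +/- × +/- → 3/4 Rh+, 1/4 Rh-; so P(type AB, Rh-positive) = 1/4 × 3/4 = 3/16 per child.
P(not type AB, Rh-positive) = 13/16 for one child; (13/16)^3 = 2197/4096.

2197/4096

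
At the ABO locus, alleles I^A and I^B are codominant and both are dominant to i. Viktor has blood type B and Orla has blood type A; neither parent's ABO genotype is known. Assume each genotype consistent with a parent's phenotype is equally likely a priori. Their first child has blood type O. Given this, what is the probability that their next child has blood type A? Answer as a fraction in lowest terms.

Possible genotypes: Viktor ∈ {I^B I^B, I^B i}; Orla ∈ {I^A I^A, I^A i}.
Weight each parental genotype pair by prior × P(type-O child):
  I^B i × I^A i: posterior weight 1; P(next child type A) = 1/4.
Weighted sum = 1/4.

1/4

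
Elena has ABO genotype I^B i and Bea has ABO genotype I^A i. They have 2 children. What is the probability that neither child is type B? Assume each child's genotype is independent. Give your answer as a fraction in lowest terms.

ABO cross I^B i × I^A i → 1/4 O, 1/4 A, 1/4 B, 1/4 AB.
So P(type B) = 1/4 per child.
P(not type B) = 3/4 for one child; (3/4)^2 = 9/16.

9/16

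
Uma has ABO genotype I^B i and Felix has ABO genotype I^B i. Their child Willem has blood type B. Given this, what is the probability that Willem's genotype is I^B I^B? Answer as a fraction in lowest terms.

1/3

Cross I^B i × I^B i → 1/4 I^B I^B, 1/2 I^B i, 1/4 i i.
Type-B genotypes among offspring: I^B I^B (1/4), I^B i (1/2); total 3/4.
P(I^B I^B | type B) = (1/4) / (3/4) = 1/3.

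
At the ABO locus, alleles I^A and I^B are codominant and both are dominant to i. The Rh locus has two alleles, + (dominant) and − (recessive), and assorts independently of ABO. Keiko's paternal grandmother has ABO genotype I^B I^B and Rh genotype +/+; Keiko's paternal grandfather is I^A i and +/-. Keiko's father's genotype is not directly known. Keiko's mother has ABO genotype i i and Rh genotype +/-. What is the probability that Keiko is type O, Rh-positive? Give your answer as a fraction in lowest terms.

7/32

Keiko's father's ABO genotype from I^B I^B × I^A i: 1/2 I^A I^B, 1/2 I^B i.
Crossing each possibility with the mother i i and summing P(type O): 1/2·0 + 1/2·1/2 = 1/4.
Similarly for Rh via the father's Rh distribution: P(Rh+) = 7/8.
Independent loci: 1/4 × 7/8 = 7/32.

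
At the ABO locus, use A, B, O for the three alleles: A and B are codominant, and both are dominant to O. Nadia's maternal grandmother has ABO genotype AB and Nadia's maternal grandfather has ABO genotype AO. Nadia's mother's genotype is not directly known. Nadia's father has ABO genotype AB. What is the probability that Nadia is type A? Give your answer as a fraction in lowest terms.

3/8

Nadia's mother's ABO genotype from AB × AO: 1/4 AA, 1/4 AB, 1/4 AO, 1/4 BO.
Crossing each possibility with the father AB and summing P(type A): 1/4·1/2 + 1/4·1/4 + 1/4·1/2 + 1/4·1/4 = 3/8.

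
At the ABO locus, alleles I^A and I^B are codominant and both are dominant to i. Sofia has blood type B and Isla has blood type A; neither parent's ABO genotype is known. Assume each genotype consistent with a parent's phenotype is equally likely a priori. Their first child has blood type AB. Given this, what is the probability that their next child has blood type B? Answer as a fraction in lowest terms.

5/36

Possible genotypes: Sofia ∈ {I^B I^B, I^B i}; Isla ∈ {I^A I^A, I^A i}.
Weight each parental genotype pair by prior × P(type-AB child):
  I^B I^B × I^A I^A: posterior weight 4/9; P(next child type B) = 0.
  I^B I^B × I^A i: posterior weight 2/9; P(next child type B) = 1/2.
  I^B i × I^A I^A: posterior weight 2/9; P(next child type B) = 0.
  I^B i × I^A i: posterior weight 1/9; P(next child type B) = 1/4.
Weighted sum = 5/36.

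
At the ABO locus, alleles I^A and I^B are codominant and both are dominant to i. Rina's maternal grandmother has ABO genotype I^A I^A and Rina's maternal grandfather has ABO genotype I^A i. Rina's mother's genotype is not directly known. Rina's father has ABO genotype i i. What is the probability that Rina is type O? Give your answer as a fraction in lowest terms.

1/4

Rina's mother's ABO genotype from I^A I^A × I^A i: 1/2 I^A I^A, 1/2 I^A i.
Crossing each possibility with the father i i and summing P(type O): 1/2·0 + 1/2·1/2 = 1/4.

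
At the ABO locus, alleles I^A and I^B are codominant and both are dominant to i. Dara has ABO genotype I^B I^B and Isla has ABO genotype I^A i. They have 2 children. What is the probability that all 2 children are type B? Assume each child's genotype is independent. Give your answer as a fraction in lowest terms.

1/4

ABO cross I^B I^B × I^A i → 1/2 B, 1/2 AB.
So P(type B) = 1/2 per child.
All 2 independent: (1/2)^2 = 1/4.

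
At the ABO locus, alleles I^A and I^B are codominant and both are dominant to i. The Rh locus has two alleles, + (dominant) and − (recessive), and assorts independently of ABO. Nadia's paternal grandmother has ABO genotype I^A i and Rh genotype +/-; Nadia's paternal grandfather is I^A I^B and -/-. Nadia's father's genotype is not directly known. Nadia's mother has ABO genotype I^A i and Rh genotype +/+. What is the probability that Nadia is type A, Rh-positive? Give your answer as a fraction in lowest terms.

Nadia's father's ABO genotype from I^A i × I^A I^B: 1/4 I^A I^A, 1/4 I^A I^B, 1/4 I^A i, 1/4 I^B i.
Crossing each possibility with the mother I^A i and summing P(type A): 1/4·1 + 1/4·1/2 + 1/4·3/4 + 1/4·1/4 = 5/8.
Similarly for Rh via the father's Rh distribution: P(Rh+) = 1.
Independent loci: 5/8 × 1 = 5/8.

5/8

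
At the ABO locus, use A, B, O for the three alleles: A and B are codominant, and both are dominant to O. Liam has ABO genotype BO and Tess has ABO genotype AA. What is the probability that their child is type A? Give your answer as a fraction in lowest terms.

ABO cross BO × AA → offspring phenotypes: 1/2 A, 1/2 AB.
So P(type A) = 1/2.

1/2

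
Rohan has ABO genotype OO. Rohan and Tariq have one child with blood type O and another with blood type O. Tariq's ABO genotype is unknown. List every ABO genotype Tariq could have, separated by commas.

For each candidate genotype of Tariq, check whether crossing it with OO can produce every observed child phenotype.
  AA → possible child types {A} ✗
  AB → possible child types {A, B} ✗
  AO → possible child types {O, A} ✓
  BB → possible child types {B} ✗
  BO → possible child types {O, B} ✓
  OO → possible child types {O} ✓

AO, BO, OO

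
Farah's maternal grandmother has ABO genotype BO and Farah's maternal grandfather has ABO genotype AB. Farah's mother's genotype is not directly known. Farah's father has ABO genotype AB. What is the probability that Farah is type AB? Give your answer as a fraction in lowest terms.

3/8

Farah's mother's ABO genotype from BO × AB: 1/4 AB, 1/4 AO, 1/4 BB, 1/4 BO.
Crossing each possibility with the father AB and summing P(type AB): 1/4·1/2 + 1/4·1/4 + 1/4·1/2 + 1/4·1/4 = 3/8.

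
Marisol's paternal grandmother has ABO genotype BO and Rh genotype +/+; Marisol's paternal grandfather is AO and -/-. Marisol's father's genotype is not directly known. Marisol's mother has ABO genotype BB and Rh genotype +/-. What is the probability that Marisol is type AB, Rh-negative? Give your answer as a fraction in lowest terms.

Marisol's father's ABO genotype from BO × AO: 1/4 AB, 1/4 AO, 1/4 BO, 1/4 OO.
Crossing each possibility with the mother BB and summing P(type AB): 1/4·1/2 + 1/4·1/2 + 1/4·0 + 1/4·0 = 1/4.
Similarly for Rh via the father's Rh distribution: P(Rh-) = 1/4.
Independent loci: 1/4 × 1/4 = 1/16.

1/16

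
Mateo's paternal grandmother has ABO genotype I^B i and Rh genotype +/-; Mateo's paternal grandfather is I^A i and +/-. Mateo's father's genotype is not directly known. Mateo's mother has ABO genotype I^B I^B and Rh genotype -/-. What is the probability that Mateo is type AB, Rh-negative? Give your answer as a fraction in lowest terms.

1/8

Mateo's father's ABO genotype from I^B i × I^A i: 1/4 I^A I^B, 1/4 I^A i, 1/4 I^B i, 1/4 i i.
Crossing each possibility with the mother I^B I^B and summing P(type AB): 1/4·1/2 + 1/4·1/2 + 1/4·0 + 1/4·0 = 1/4.
Similarly for Rh via the father's Rh distribution: P(Rh-) = 1/2.
Independent loci: 1/4 × 1/2 = 1/8.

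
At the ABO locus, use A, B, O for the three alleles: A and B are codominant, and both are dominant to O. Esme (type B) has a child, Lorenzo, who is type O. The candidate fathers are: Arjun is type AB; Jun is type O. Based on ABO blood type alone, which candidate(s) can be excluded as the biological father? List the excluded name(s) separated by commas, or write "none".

Arjun

A candidate is excluded only if no genotype consistent with his phenotype could produce a type O child with a type B mother.
Arjun (type AB): no genotype consistent with that phenotype can produce a type-O child with a type-B mother.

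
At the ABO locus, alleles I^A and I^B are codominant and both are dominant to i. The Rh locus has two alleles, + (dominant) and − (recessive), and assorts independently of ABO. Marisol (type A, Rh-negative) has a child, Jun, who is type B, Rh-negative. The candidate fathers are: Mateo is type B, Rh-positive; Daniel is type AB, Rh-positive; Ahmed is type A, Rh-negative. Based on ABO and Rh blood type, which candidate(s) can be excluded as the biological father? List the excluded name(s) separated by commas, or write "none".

Ahmed

A candidate is excluded only if no genotype consistent with his phenotype could produce a type B, Rh-negative child with a type A, Rh-negative mother.
Ahmed (type A, Rh-): no genotype consistent with that phenotype can produce a type-B Rh- child with a type-A mother.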